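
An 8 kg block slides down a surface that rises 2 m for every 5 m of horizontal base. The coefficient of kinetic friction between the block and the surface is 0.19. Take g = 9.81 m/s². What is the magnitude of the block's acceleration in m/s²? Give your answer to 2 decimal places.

1.91 m/s²

Resolving the weight along the incline: the component pulling the block down the slope is mg sin 21.80° = 8 × 9.81 × 0.3714 = 29.147 N, and the normal force is N = mg cos 21.80° = 8 × 9.81 × 0.9285 = 72.869 N.
Kinetic friction acts up the slope with magnitude f = μN = 0.19 × 72.869 = 13.845 N.
Net force along the incline is 29.147 − 13.845 = 15.302 N, so a = 15.302 / 8 = 1.9127 m/s².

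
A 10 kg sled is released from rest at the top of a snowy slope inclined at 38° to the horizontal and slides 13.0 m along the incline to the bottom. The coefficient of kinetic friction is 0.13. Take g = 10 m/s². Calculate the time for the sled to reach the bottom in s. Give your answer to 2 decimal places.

The weight component along the incline is mg sin 38° = 61.566 N and the normal force is N = mg cos 38° = 78.801 N.
Friction up the slope is f = μN = 0.13 × 78.801 = 10.244 N, so the net downslope force is 61.566 − 10.244 = 51.322 N and a = 51.322 / 10 = 5.1322 m/s².
Starting from rest, L = ½at², so t = √(2L/a) = √(2 × 13.0 / 5.1322) = 2.2508 s.

2.25 s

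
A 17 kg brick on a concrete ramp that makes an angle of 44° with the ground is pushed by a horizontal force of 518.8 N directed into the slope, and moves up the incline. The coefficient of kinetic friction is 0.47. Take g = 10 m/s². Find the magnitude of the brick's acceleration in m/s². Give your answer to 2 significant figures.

The horizontal push has components F cos 44° = 518.8 × 0.7193 = 373.173 N up the incline and F sin 44° = 518.8 × 0.6947 = 360.410 N pressing into the surface.
The normal force is therefore N = mg cos 44° + F sin 44° = 122.281 + 360.410 = 482.691 N, and kinetic friction down the slope is μN = 0.47 × 482.691 = 226.865 N.
Along the incline: F cos 44° − mg sin 44° − μN = ma, so 373.173 − 118.099 − 226.865 = 17 a, giving a = 1.6594 m/s².

1.7 m/s²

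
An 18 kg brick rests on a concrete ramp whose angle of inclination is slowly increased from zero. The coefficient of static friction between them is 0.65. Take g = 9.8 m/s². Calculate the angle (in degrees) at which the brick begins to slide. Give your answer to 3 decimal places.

At the threshold of sliding, static friction is at its maximum μ_s N and exactly balances the weight component along the incline: mg sin θ = μ_s mg cos θ.
Hence tan θ = μ_s = 0.65, so θ = arctan(0.65) = 33.0239°.

33.024°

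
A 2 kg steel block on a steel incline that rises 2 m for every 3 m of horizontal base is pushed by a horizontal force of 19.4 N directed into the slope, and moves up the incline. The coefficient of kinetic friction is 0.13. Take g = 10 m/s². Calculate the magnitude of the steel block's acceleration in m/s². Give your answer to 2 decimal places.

The horizontal push has components F cos 33.69° = 19.4 × 0.8321 = 16.143 N up the incline and F sin 33.69° = 19.4 × 0.5547 = 10.761 N pressing into the surface.
The normal force is therefore N = mg cos 33.69° + F sin 33.69° = 16.642 + 10.761 = 27.403 N, and kinetic friction down the slope is μN = 0.13 × 27.403 = 3.562 N.
Along the incline: F cos 33.69° − mg sin 33.69° − μN = ma, so 16.143 − 11.094 − 3.562 = 2 a, giving a = 0.7435 m/s².

0.74 m/s²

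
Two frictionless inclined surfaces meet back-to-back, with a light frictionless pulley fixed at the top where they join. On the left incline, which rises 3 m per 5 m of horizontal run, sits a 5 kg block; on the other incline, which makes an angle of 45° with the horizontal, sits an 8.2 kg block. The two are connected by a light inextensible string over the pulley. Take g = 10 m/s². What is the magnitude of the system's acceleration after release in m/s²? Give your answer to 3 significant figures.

Resolve each weight along its own incline: the 5 kg mass has component 5 × 10 × sin 30.96° = 25.725 N down its slope, and the 8.2 kg mass has 8.2 × 10 × sin 45° = 57.983 N down its slope.
The 8.2 kg side's 57.983 N exceeds the other side's 25.725 N, so that mass slides down and the 5 kg mass slides up. Taking that direction as positive, Newton's second law for the whole system gives 57.983 − 25.725 = (5 + 8.2) a, so a = 32.258 / 13.2 = 2.4438 m/s².

2.44 m/s²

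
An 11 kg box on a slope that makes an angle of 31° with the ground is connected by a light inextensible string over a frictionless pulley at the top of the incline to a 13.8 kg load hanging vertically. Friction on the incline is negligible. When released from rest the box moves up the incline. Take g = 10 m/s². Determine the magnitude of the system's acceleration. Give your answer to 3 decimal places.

For the box on the incline: the weight component along the slope is m₁g sin 31° = 11 × 10 × 0.5150 = 56.650 N and the normal force is N = m₁g cos 31° = 94.288 N.
Newton's second law for the box (up-slope positive): T − 56.650 = 11 a. For the hanging load (downward positive): 13.8 × 10 − T = 13.8 a.
Adding the two equations eliminates T: 81.350 = 24.8 a, so a = 3.2802 m/s².

3.280 m/s²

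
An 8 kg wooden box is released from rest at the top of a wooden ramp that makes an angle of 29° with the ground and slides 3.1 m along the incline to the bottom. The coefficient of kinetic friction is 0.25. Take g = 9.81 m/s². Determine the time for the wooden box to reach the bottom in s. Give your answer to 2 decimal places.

1.54 s

The weight component along the incline is mg sin 29° = 38.048 N and the normal force is N = mg cos 29° = 68.640 N.
Friction up the slope is f = μN = 0.25 × 68.640 = 17.160 N, so the net downslope force is 38.048 − 17.160 = 20.888 N and a = 20.888 / 8 = 2.6110 m/s².
Starting from rest, L = ½at², so t = √(2L/a) = √(2 × 3.1 / 2.6110) = 1.5410 s.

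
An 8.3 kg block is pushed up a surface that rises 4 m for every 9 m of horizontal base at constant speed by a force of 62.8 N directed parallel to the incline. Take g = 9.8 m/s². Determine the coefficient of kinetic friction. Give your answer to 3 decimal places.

At constant speed ΣF = 0 along the incline. The applied 62.8 N acts up the slope; the weight component mg sin 23.96° = 33.035 N and kinetic friction μN both act down the slope.
So 62.8 = 33.035 + μ × 74.329, giving μ = (62.8 − 33.035) / 74.329 = 0.4004.

0.400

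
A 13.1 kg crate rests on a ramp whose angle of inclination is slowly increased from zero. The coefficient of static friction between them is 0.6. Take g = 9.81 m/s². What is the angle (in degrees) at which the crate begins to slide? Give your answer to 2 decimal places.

30.96°

At the threshold of sliding, static friction is at its maximum μ_s N and exactly balances the weight component along the incline: mg sin θ = μ_s mg cos θ.
Hence tan θ = μ_s = 0.6, so θ = arctan(0.6) = 30.9638°.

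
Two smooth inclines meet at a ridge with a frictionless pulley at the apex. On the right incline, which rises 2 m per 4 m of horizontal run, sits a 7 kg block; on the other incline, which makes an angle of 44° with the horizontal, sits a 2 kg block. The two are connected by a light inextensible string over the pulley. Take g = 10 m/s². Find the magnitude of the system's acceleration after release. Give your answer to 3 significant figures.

1.93 m/s²

Resolve each weight along its own incline: the 7 kg mass has component 7 × 10 × sin 26.57° = 31.305 N down its slope, and the 2 kg mass has 2 × 10 × sin 44° = 13.893 N down its slope.
The 7 kg side's 31.305 N exceeds the other side's 13.893 N, so that mass slides down and the 2 kg mass slides up. Taking that direction as positive, Newton's second law for the whole system gives 31.305 − 13.893 = (7 + 2) a, so a = 17.412 / 9 = 1.9347 m/s².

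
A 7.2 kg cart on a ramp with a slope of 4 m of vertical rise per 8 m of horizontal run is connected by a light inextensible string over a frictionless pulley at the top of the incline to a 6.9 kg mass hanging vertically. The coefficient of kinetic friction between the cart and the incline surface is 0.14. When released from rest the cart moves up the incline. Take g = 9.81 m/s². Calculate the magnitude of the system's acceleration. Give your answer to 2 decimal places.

For the cart on the incline: the weight component along the slope is m₁g sin 26.57° = 7.2 × 9.81 × 0.4472 = 31.587 N and the normal force is N = m₁g cos 26.57° = 63.175 N.
Kinetic friction opposes the cart's motion up the incline: f = μN = 0.14 × 63.175 = 8.845 N acting down the slope.
Newton's second law for the cart (up-slope positive): T − 31.587 − 8.845 = 7.2 a. For the hanging mass (downward positive): 6.9 × 9.81 − T = 6.9 a.
Adding the two equations eliminates T: 27.257 = 14.1 a, so a = 1.9331 m/s².

1.93 m/s²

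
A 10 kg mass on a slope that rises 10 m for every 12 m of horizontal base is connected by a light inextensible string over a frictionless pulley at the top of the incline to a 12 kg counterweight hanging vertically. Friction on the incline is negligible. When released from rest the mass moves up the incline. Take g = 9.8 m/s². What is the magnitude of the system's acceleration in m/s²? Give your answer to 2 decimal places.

For the mass on the incline: the weight component along the slope is m₁g sin 39.81° = 10 × 9.8 × 0.6402 = 62.740 N and the normal force is N = m₁g cos 39.81° = 75.286 N.
Newton's second law for the mass (up-slope positive): T − 62.740 = 10 a. For the hanging counterweight (downward positive): 12 × 9.8 − T = 12 a.
Adding the two equations eliminates T: 54.860 = 22 a, so a = 2.4936 m/s².

2.49 m/s²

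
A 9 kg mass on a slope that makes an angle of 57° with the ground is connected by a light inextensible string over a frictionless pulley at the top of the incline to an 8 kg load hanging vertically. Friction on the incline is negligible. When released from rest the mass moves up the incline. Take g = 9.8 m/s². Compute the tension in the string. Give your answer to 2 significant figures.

For the mass on the incline: the weight component along the slope is m₁g sin 57° = 9 × 9.8 × 0.8387 = 73.973 N and the normal force is N = m₁g cos 57° = 48.037 N.
Newton's second law for the mass (up-slope positive): T − 73.973 = 9 a. For the hanging load (downward positive): 8 × 9.8 − T = 8 a.
Adding the two equations eliminates T: 4.427 = 17 a, so a = 0.2604 m/s².
Then from the hanging load's equation, T = 8 × (9.8 − 0.2604) = 76.317 N.

76 N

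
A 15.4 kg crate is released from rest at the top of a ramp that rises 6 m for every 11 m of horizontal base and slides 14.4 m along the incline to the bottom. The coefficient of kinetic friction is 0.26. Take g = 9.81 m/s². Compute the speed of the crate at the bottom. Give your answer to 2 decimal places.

8.41 m/s

The weight component along the incline is mg sin 28.61° = 72.342 N and the normal force is N = mg cos 28.61° = 132.627 N.
Friction up the slope is f = μN = 0.26 × 132.627 = 34.483 N, so the net downslope force is 72.342 − 34.483 = 37.859 N and a = 37.859 / 15.4 = 2.4584 m/s².
Starting from rest over a distance of 14.4 m, v² = 2aL = 2 × 2.4584 × 14.4 = 70.8019, so v = 8.4144 m/s.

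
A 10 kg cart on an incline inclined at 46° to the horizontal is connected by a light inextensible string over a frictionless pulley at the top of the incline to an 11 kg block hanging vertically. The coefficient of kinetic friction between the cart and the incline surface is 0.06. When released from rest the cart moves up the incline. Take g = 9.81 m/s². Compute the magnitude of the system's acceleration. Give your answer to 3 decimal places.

For the cart on the incline: the weight component along the slope is m₁g sin 46° = 10 × 9.81 × 0.7193 = 70.563 N and the normal force is N = m₁g cos 46° = 68.146 N.
Kinetic friction opposes the cart's motion up the incline: f = μN = 0.06 × 68.146 = 4.089 N acting down the slope.
Newton's second law for the cart (up-slope positive): T − 70.563 − 4.089 = 10 a. For the hanging block (downward positive): 11 × 9.81 − T = 11 a.
Adding the two equations eliminates T: 33.258 = 21 a, so a = 1.5837 m/s².

1.584 m/s²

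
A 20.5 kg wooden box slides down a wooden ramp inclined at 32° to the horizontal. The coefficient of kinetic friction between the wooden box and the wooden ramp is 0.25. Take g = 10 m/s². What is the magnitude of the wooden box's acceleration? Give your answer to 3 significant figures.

3.18 m/s²

Resolving the weight along the incline: the component pulling the wooden box down the slope is mg sin 32° = 20.5 × 10 × 0.5299 = 108.630 N, and the normal force is N = mg cos 32° = 20.5 × 10 × 0.8480 = 173.840 N.
Kinetic friction acts up the slope with magnitude f = μN = 0.25 × 173.840 = 43.460 N.
Net force along the incline is 108.630 − 43.460 = 65.170 N, so a = 65.170 / 20.5 = 3.1790 m/s².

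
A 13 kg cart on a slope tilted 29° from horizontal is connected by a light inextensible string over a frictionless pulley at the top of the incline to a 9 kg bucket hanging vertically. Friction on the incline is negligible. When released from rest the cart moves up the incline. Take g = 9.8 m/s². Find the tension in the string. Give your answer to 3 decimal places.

For the cart on the incline: the weight component along the slope is m₁g sin 29° = 13 × 9.8 × 0.4848 = 61.764 N and the normal force is N = m₁g cos 29° = 111.427 N.
Newton's second law for the cart (up-slope positive): T − 61.764 = 13 a. For the hanging bucket (downward positive): 9 × 9.8 − T = 9 a.
Adding the two equations eliminates T: 26.436 = 22 a, so a = 1.2016 m/s².
Then from the hanging bucket's equation, T = 9 × (9.8 − 1.2016) = 77.386 N.

77.386 N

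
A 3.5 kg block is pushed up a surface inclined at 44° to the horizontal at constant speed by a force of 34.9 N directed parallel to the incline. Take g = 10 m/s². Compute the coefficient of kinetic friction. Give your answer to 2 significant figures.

At constant speed ΣF = 0 along the incline. The applied 34.9 N acts up the slope; the weight component mg sin 44° = 24.313 N and kinetic friction μN both act down the slope.
So 34.9 = 24.313 + μ × 25.177, giving μ = (34.9 − 24.313) / 25.177 = 0.4205.

0.42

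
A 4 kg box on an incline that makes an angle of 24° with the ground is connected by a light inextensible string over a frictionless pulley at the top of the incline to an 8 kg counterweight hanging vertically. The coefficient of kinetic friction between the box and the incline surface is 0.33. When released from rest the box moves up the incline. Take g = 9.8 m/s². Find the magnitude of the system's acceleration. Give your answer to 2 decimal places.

4.22 m/s²

For the box on the incline: the weight component along the slope is m₁g sin 24° = 4 × 9.8 × 0.4067 = 15.943 N and the normal force is N = m₁g cos 24° = 35.811 N.
Kinetic friction opposes the box's motion up the incline: f = μN = 0.33 × 35.811 = 11.818 N acting down the slope.
Newton's second law for the box (up-slope positive): T − 15.943 − 11.818 = 4 a. For the hanging counterweight (downward positive): 8 × 9.8 − T = 8 a.
Adding the two equations eliminates T: 50.639 = 12 a, so a = 4.2199 m/s².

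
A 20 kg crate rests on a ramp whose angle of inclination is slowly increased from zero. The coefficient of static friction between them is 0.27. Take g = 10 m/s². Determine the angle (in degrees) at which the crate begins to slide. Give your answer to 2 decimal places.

At the threshold of sliding, static friction is at its maximum μ_s N and exactly balances the weight component along the incline: mg sin θ = μ_s mg cos θ.
Hence tan θ = μ_s = 0.27, so θ = arctan(0.27) = 15.1096°.

15.11°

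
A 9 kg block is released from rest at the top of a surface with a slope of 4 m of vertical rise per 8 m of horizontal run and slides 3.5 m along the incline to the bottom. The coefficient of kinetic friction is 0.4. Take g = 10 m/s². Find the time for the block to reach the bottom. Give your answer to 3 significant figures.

2.80 s

The weight component along the incline is mg sin 26.57° = 40.249 N and the normal force is N = mg cos 26.57° = 80.498 N.
Friction up the slope is f = μN = 0.4 × 80.498 = 32.199 N, so the net downslope force is 40.249 − 32.199 = 8.050 N and a = 8.050 / 9 = 0.8944 m/s².
Starting from rest, L = ½at², so t = √(2L/a) = √(2 × 3.5 / 0.8944) = 2.7976 s.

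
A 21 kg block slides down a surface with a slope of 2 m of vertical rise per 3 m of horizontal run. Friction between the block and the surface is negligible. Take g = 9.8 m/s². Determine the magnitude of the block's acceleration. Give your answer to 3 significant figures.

Resolving the weight along the incline: the component pulling the block down the slope is mg sin 33.69° = 21 × 9.8 × 0.5547 = 114.157 N, and the normal force is N = mg cos 33.69° = 21 × 9.8 × 0.8321 = 171.246 N.
With no friction the net force along the incline is 114.157 N, so a = g sin 33.69° = 114.157 / 21 = 5.4360 m/s².

5.44 m/s²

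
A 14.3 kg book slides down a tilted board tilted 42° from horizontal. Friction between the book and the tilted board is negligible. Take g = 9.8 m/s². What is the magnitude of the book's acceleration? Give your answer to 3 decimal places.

Resolving the weight along the incline: the component pulling the book down the slope is mg sin 42° = 14.3 × 9.8 × 0.6691 = 93.768 N, and the normal force is N = mg cos 42° = 14.3 × 9.8 × 0.7431 = 104.138 N.
With no friction the net force along the incline is 93.768 N, so a = g sin 42° = 93.768 / 14.3 = 6.5572 m/s².

6.557 m/s²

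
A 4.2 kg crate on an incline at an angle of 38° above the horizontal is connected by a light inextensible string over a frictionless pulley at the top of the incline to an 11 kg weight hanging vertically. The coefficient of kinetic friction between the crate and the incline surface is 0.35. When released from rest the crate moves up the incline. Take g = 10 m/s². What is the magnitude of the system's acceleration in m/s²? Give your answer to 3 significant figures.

4.77 m/s²

For the crate on the incline: the weight component along the slope is m₁g sin 38° = 4.2 × 10 × 0.6157 = 25.859 N and the normal force is N = m₁g cos 38° = 33.096 N.
Kinetic friction opposes the crate's motion up the incline: f = μN = 0.35 × 33.096 = 11.584 N acting down the slope.
Newton's second law for the crate (up-slope positive): T − 25.859 − 11.584 = 4.2 a. For the hanging weight (downward positive): 11 × 10 − T = 11 a.
Adding the two equations eliminates T: 72.557 = 15.2 a, so a = 4.7735 m/s².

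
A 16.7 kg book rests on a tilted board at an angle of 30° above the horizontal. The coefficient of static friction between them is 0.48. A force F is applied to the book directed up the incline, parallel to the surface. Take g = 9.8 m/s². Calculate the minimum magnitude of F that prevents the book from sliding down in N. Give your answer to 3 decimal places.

13.798 N

The normal force is N = mg cos 30° = 141.734 N. With F at its minimum the book is on the verge of sliding down, so static friction is at its maximum μ_s N = 0.48 × 141.734 = 68.032 N and acts up the slope.
Equilibrium along the incline: F + μ_s N = mg sin 30°, so F = 81.830 − 68.032 = 13.798 N.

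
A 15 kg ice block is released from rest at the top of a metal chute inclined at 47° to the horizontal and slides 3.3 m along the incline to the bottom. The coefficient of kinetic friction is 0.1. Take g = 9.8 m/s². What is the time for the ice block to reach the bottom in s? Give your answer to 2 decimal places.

The weight component along the incline is mg sin 47° = 107.509 N and the normal force is N = mg cos 47° = 100.254 N.
Friction up the slope is f = μN = 0.1 × 100.254 = 10.025 N, so the net downslope force is 107.509 − 10.025 = 97.484 N and a = 97.484 / 15 = 6.4989 m/s².
Starting from rest, L = ½at², so t = √(2L/a) = √(2 × 3.3 / 6.4989) = 1.0077 s.

1.01 s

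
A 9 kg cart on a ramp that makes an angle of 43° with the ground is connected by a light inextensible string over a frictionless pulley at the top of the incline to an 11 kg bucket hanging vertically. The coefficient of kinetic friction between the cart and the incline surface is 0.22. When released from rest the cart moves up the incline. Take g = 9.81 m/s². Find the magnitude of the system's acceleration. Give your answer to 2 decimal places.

1.67 m/s²

For the cart on the incline: the weight component along the slope is m₁g sin 43° = 9 × 9.81 × 0.6820 = 60.214 N and the normal force is N = m₁g cos 43° = 64.571 N.
Kinetic friction opposes the cart's motion up the incline: f = μN = 0.22 × 64.571 = 14.206 N acting down the slope.
Newton's second law for the cart (up-slope positive): T − 60.214 − 14.206 = 9 a. For the hanging bucket (downward positive): 11 × 9.81 − T = 11 a.
Adding the two equations eliminates T: 33.490 = 20 a, so a = 1.6745 m/s².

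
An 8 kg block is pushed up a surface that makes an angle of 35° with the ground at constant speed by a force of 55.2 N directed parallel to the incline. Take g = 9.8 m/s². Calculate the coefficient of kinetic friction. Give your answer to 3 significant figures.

At constant speed ΣF = 0 along the incline. The applied 55.2 N acts up the slope; the weight component mg sin 35° = 44.968 N and kinetic friction μN both act down the slope.
So 55.2 = 44.968 + μ × 64.222, giving μ = (55.2 − 44.968) / 64.222 = 0.1593.

0.159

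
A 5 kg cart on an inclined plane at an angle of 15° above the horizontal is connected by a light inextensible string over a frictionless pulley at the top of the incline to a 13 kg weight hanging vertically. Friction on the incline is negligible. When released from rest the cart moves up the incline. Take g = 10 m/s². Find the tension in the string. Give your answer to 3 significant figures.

45.5 N

For the cart on the incline: the weight component along the slope is m₁g sin 15° = 5 × 10 × 0.2588 = 12.940 N and the normal force is N = m₁g cos 15° = 48.296 N.
Newton's second law for the cart (up-slope positive): T − 12.940 = 5 a. For the hanging weight (downward positive): 13 × 10 − T = 13 a.
Adding the two equations eliminates T: 117.060 = 18 a, so a = 6.5033 m/s².
Then from the hanging weight's equation, T = 13 × (10 − 6.5033) = 45.457 N.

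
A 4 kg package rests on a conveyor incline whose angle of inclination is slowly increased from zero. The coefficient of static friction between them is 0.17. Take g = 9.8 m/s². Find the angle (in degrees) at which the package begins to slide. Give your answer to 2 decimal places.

At the threshold of sliding, static friction is at its maximum μ_s N and exactly balances the weight component along the incline: mg sin θ = μ_s mg cos θ.
Hence tan θ = μ_s = 0.17, so θ = arctan(0.17) = 9.6480°.

9.65°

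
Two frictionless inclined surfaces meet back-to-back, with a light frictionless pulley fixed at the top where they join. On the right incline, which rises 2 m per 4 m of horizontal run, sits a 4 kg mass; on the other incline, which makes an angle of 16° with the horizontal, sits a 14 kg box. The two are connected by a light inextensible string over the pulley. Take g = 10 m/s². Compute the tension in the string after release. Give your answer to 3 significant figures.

Resolve each weight along its own incline: the 4 kg mass has component 4 × 10 × sin 26.57° = 17.889 N down its slope, and the 14 kg mass has 14 × 10 × sin 16° = 38.589 N down its slope.
The 14 kg side's 38.589 N exceeds the other side's 17.889 N, so that mass slides down and the 4 kg mass slides up. Taking that direction as positive, Newton's second law for the whole system gives 38.589 − 17.889 = (4 + 14) a, so a = 20.700 / 18 = 1.1500 m/s².
For the 4 kg mass (up-slope positive): T − 17.889 = 4 × 1.1500, so T = 22.489 N.

22.5 N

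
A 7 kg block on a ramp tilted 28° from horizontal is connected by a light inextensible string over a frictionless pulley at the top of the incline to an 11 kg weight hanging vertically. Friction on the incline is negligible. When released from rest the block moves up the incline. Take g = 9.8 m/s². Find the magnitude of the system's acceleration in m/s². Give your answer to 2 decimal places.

4.20 m/s²

For the block on the incline: the weight component along the slope is m₁g sin 28° = 7 × 9.8 × 0.4695 = 32.208 N and the normal force is N = m₁g cos 28° = 60.570 N.
Newton's second law for the block (up-slope positive): T − 32.208 = 7 a. For the hanging weight (downward positive): 11 × 9.8 − T = 11 a.
Adding the two equations eliminates T: 75.592 = 18 a, so a = 4.1996 m/s².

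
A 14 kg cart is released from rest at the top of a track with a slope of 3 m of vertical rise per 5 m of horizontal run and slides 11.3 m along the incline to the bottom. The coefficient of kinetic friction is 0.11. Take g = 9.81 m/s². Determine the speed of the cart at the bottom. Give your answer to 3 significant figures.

The weight component along the incline is mg sin 30.96° = 70.661 N and the normal force is N = mg cos 30.96° = 117.768 N.
Friction up the slope is f = μN = 0.11 × 117.768 = 12.954 N, so the net downslope force is 70.661 − 12.954 = 57.707 N and a = 57.707 / 14 = 4.1219 m/s².
Starting from rest over a distance of 11.3 m, v² = 2aL = 2 × 4.1219 × 11.3 = 93.1549, so v = 9.6517 m/s.

9.65 m/s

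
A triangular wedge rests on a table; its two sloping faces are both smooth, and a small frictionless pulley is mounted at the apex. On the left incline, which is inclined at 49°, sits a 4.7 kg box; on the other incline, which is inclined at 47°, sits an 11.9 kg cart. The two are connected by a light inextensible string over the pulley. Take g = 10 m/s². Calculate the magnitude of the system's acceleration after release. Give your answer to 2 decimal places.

Resolve each weight along its own incline: the 4.7 kg mass has component 4.7 × 10 × sin 49° = 35.471 N down its slope, and the 11.9 kg mass has 11.9 × 10 × sin 47° = 87.031 N down its slope.
The 11.9 kg side's 87.031 N exceeds the other side's 35.471 N, so that mass slides down and the 4.7 kg mass slides up. Taking that direction as positive, Newton's second law for the whole system gives 87.031 − 35.471 = (4.7 + 11.9) a, so a = 51.560 / 16.6 = 3.1060 m/s².

3.11 m/s²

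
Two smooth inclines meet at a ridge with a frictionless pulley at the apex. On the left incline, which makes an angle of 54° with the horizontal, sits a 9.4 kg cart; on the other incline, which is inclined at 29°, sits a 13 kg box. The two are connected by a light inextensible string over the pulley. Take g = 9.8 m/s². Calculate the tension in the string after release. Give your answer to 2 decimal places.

Resolve each weight along its own incline: the 9.4 kg mass has component 9.4 × 9.8 × sin 54° = 74.527 N down its slope, and the 13 kg mass has 13 × 9.8 × sin 29° = 61.765 N down its slope.
The 9.4 kg side's 74.527 N exceeds the other side's 61.765 N, so that mass slides down and the 13 kg mass slides up. Taking that direction as positive, Newton's second law for the whole system gives 74.527 − 61.765 = (9.4 + 13) a, so a = 12.762 / 22.4 = 0.5697 m/s².
For the 13 kg mass (up-slope positive): T − 61.765 = 13 × 0.5697, so T = 69.171 N.

69.17 N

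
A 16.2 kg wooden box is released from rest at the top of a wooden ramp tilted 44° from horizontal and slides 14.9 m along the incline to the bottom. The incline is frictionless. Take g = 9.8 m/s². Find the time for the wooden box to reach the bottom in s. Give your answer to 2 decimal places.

The weight component along the incline is mg sin 44° = 110.284 N and the normal force is N = mg cos 44° = 114.202 N.
With no friction, a = g sin 44° = 6.8077 m/s².
Starting from rest, L = ½at², so t = √(2L/a) = √(2 × 14.9 / 6.8077) = 2.0922 s.

2.09 s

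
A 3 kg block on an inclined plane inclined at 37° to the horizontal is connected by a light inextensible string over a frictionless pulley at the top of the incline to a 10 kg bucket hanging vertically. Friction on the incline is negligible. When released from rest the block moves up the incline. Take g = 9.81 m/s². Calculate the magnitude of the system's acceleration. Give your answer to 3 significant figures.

For the block on the incline: the weight component along the slope is m₁g sin 37° = 3 × 9.81 × 0.6018 = 17.711 N and the normal force is N = m₁g cos 37° = 23.504 N.
Newton's second law for the block (up-slope positive): T − 17.711 = 3 a. For the hanging bucket (downward positive): 10 × 9.81 − T = 10 a.
Adding the two equations eliminates T: 80.389 = 13 a, so a = 6.1838 m/s².

6.18 m/s²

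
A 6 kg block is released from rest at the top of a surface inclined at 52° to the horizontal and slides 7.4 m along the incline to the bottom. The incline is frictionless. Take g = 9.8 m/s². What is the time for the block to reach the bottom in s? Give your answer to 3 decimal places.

The weight component along the incline is mg sin 52° = 46.335 N and the normal force is N = mg cos 52° = 36.201 N.
With no friction, a = g sin 52° = 7.7225 m/s².
Starting from rest, L = ½at², so t = √(2L/a) = √(2 × 7.4 / 7.7225) = 1.3844 s.

1.384 s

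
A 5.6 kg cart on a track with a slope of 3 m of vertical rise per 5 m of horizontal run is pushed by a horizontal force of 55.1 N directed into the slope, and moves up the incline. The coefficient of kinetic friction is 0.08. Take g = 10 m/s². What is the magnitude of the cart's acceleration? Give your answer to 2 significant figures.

The horizontal push has components F cos 30.96° = 55.1 × 0.8575 = 47.248 N up the incline and F sin 30.96° = 55.1 × 0.5145 = 28.349 N pressing into the surface.
The normal force is therefore N = mg cos 30.96° + F sin 30.96° = 48.020 + 28.349 = 76.369 N, and kinetic friction down the slope is μN = 0.08 × 76.369 = 6.110 N.
Along the incline: F cos 30.96° − mg sin 30.96° − μN = ma, so 47.248 − 28.812 − 6.110 = 5.6 a, giving a = 2.2011 m/s².

2.2 m/s²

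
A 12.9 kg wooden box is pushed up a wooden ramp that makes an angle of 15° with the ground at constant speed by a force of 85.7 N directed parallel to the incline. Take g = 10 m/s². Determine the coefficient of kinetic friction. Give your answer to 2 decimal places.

At constant speed ΣF = 0 along the incline. The applied 85.7 N acts up the slope; the weight component mg sin 15° = 33.388 N and kinetic friction μN both act down the slope.
So 85.7 = 33.388 + μ × 124.604, giving μ = (85.7 − 33.388) / 124.604 = 0.4198.

0.42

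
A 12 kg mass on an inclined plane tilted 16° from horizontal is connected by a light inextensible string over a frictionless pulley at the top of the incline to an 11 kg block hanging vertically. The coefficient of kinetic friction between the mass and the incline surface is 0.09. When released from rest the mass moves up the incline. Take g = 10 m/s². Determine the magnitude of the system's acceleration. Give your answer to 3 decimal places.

2.893 m/s²

For the mass on the incline: the weight component along the slope is m₁g sin 16° = 12 × 10 × 0.2756 = 33.072 N and the normal force is N = m₁g cos 16° = 115.351 N.
Kinetic friction opposes the mass's motion up the incline: f = μN = 0.09 × 115.351 = 10.382 N acting down the slope.
Newton's second law for the mass (up-slope positive): T − 33.072 − 10.382 = 12 a. For the hanging block (downward positive): 11 × 10 − T = 11 a.
Adding the two equations eliminates T: 66.546 = 23 a, so a = 2.8933 m/s².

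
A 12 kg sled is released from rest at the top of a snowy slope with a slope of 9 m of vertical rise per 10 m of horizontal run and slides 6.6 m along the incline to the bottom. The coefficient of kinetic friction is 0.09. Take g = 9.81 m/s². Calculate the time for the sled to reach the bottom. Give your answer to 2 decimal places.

The weight component along the incline is mg sin 41.99° = 78.751 N and the normal force is N = mg cos 41.99° = 87.501 N.
Friction up the slope is f = μN = 0.09 × 87.501 = 7.875 N, so the net downslope force is 78.751 − 7.875 = 70.876 N and a = 70.876 / 12 = 5.9063 m/s².
Starting from rest, L = ½at², so t = √(2L/a) = √(2 × 6.6 / 5.9063) = 1.4950 s.

1.49 s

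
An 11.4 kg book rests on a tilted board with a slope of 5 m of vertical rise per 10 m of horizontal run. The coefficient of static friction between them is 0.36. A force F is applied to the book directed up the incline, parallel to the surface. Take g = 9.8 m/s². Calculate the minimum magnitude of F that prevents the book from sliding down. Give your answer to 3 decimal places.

The normal force is N = mg cos 26.57° = 99.925 N. With F at its minimum the book is on the verge of sliding down, so static friction is at its maximum μ_s N = 0.36 × 99.925 = 35.973 N and acts up the slope.
Equilibrium along the incline: F + μ_s N = mg sin 26.57°, so F = 49.963 − 35.973 = 13.990 N.

13.990 N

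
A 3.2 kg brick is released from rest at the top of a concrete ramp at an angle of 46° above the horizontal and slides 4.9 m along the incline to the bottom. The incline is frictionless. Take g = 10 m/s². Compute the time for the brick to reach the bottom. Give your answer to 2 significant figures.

The weight component along the incline is mg sin 46° = 23.019 N and the normal force is N = mg cos 46° = 22.229 N.
With no friction, a = g sin 46° = 7.1934 m/s².
Starting from rest, L = ½at², so t = √(2L/a) = √(2 × 4.9 / 7.1934) = 1.1672 s.

1.2 s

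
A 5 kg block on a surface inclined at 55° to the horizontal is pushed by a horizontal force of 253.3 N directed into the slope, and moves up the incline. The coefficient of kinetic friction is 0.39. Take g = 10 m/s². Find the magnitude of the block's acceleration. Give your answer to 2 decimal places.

The horizontal push has components F cos 55° = 253.3 × 0.5736 = 145.293 N up the incline and F sin 55° = 253.3 × 0.8192 = 207.503 N pressing into the surface.
The normal force is therefore N = mg cos 55° + F sin 55° = 28.680 + 207.503 = 236.183 N, and kinetic friction down the slope is μN = 0.39 × 236.183 = 92.111 N.
Along the incline: F cos 55° − mg sin 55° − μN = ma, so 145.293 − 40.960 − 92.111 = 5 a, giving a = 2.4444 m/s².

2.44 m/s²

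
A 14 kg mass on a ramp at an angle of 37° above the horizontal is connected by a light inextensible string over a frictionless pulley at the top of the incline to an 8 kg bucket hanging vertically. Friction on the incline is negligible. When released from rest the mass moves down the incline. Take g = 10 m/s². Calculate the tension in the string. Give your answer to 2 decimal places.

81.55 N

For the mass on the incline: the weight component along the slope is m₁g sin 37° = 14 × 10 × 0.6018 = 84.252 N and the normal force is N = m₁g cos 37° = 111.809 N.
Newton's second law for the mass (down-slope positive): 84.252 − T = 14 a. For the hanging bucket (upward positive): T − 8 × 10 = 8 a.
Adding the two equations eliminates T: 4.252 = 22 a, so a = 0.1933 m/s².
Then from the hanging bucket's equation, T = 8 × (10 + 0.1933) = 81.546 N.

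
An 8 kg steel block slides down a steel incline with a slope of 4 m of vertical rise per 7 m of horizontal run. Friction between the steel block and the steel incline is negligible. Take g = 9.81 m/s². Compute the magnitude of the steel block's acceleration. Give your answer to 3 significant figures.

4.87 m/s²

Resolving the weight along the incline: the component pulling the steel block down the slope is mg sin 29.74° = 8 × 9.81 × 0.4961 = 38.934 N, and the normal force is N = mg cos 29.74° = 8 × 9.81 × 0.8682 = 68.136 N.
With no friction the net force along the incline is 38.934 N, so a = g sin 29.74° = 38.934 / 8 = 4.8667 m/s².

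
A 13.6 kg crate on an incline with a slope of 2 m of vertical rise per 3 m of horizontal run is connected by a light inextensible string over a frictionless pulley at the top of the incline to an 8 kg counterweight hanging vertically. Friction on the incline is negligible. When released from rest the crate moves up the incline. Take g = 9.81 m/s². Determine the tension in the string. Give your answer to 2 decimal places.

76.82 N

For the crate on the incline: the weight component along the slope is m₁g sin 33.69° = 13.6 × 9.81 × 0.5547 = 74.006 N and the normal force is N = m₁g cos 33.69° = 111.009 N.
Newton's second law for the crate (up-slope positive): T − 74.006 = 13.6 a. For the hanging counterweight (downward positive): 8 × 9.81 − T = 8 a.
Adding the two equations eliminates T: 4.474 = 21.6 a, so a = 0.2071 m/s².
Then from the hanging counterweight's equation, T = 8 × (9.81 − 0.2071) = 76.823 N.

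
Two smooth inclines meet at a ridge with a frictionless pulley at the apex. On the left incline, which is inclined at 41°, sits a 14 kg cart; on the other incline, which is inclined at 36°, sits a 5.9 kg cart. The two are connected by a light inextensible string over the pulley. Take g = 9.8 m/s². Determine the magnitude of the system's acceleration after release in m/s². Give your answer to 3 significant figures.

2.82 m/s²

Resolve each weight along its own incline: the 14 kg mass has component 14 × 9.8 × sin 41° = 90.011 N down its slope, and the 5.9 kg mass has 5.9 × 9.8 × sin 36° = 33.986 N down its slope.
The 14 kg side's 90.011 N exceeds the other side's 33.986 N, so that mass slides down and the 5.9 kg mass slides up. Taking that direction as positive, Newton's second law for the whole system gives 90.011 − 33.986 = (14 + 5.9) a, so a = 56.025 / 19.9 = 2.8153 m/s².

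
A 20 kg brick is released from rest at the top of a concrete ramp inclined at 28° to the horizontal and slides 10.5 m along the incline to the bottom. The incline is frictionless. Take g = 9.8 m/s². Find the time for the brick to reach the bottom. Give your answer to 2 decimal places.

2.14 s

The weight component along the incline is mg sin 28° = 92.016 N and the normal force is N = mg cos 28° = 173.058 N.
With no friction, a = g sin 28° = 4.6008 m/s².
Starting from rest, L = ½at², so t = √(2L/a) = √(2 × 10.5 / 4.6008) = 2.1365 s.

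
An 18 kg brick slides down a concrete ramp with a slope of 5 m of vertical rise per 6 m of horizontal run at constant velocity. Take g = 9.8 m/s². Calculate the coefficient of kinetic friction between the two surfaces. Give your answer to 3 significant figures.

At constant velocity the net force along the incline is zero: mg sin 39.81° = μ mg cos 39.81°.
So μ = tan 39.81° = 0.6402 / 0.7682 = 0.8334.

0.833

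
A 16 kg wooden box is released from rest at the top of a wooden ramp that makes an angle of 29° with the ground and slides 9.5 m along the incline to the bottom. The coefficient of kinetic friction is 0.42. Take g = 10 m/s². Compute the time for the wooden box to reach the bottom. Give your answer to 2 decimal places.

4.02 s

The weight component along the incline is mg sin 29° = 77.570 N and the normal force is N = mg cos 29° = 139.939 N.
Friction up the slope is f = μN = 0.42 × 139.939 = 58.774 N, so the net downslope force is 77.570 − 58.774 = 18.796 N and a = 18.796 / 16 = 1.1747 m/s².
Starting from rest, L = ½at², so t = √(2L/a) = √(2 × 9.5 / 1.1747) = 4.0217 s.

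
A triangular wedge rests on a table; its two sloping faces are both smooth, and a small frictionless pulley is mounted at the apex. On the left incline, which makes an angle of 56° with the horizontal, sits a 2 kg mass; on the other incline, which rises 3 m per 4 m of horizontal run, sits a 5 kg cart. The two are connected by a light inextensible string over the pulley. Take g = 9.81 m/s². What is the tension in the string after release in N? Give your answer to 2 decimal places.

Resolve each weight along its own incline: the 2 kg mass has component 2 × 9.81 × sin 56° = 16.266 N down its slope, and the 5 kg mass has 5 × 9.81 × sin 36.87° = 29.430 N down its slope.
The 5 kg side's 29.430 N exceeds the other side's 16.266 N, so that mass slides down and the 2 kg mass slides up. Taking that direction as positive, Newton's second law for the whole system gives 29.430 − 16.266 = (2 + 5) a, so a = 13.164 / 7 = 1.8806 m/s².
For the 2 kg mass (up-slope positive): T − 16.266 = 2 × 1.8806, so T = 20.027 N.

20.03 N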